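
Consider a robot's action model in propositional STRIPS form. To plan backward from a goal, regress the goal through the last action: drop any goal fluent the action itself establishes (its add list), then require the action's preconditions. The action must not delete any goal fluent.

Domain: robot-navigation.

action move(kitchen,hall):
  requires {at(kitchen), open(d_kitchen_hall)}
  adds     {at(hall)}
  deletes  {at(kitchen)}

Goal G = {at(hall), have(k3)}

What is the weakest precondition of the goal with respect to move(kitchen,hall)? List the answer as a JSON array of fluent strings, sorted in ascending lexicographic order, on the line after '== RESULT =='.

Compute (G \ add) ∪ pre:
  G ∩ del = {}  (empty — regression defined)
  G \ add = {at(hall), have(k3)} \ {at(hall)} = {have(k3)}
  ∪ pre   = {have(k3)} ∪ {at(kitchen), open(d_kitchen_hall)}
          = {at(kitchen), have(k3), open(d_kitchen_hall)}

== RESULT ==
["at(kitchen)", "have(k3)", "open(d_kitchen_hall)"]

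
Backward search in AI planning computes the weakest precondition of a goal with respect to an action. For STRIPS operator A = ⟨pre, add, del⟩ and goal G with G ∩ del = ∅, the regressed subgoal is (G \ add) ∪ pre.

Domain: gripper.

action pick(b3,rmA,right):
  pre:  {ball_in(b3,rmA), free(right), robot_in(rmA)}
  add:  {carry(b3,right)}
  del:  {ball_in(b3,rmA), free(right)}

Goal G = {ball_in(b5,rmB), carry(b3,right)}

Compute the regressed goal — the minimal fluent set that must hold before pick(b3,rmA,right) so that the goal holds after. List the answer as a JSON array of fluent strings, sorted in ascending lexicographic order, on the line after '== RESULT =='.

Regress:
  G ∩ del = {}  (empty — regression defined)
  G \ add = {ball_in(b5,rmB), carry(b3,right)} \ {carry(b3,right)} = {ball_in(b5,rmB)}
  ∪ pre   = {ball_in(b5,rmB)} ∪ {ball_in(b3,rmA), free(right), robot_in(rmA)}
          = {ball_in(b3,rmA), ball_in(b5,rmB), free(right), robot_in(rmA)}

== RESULT ==
["ball_in(b3,rmA)", "ball_in(b5,rmB)", "free(right)", "robot_in(rmA)"]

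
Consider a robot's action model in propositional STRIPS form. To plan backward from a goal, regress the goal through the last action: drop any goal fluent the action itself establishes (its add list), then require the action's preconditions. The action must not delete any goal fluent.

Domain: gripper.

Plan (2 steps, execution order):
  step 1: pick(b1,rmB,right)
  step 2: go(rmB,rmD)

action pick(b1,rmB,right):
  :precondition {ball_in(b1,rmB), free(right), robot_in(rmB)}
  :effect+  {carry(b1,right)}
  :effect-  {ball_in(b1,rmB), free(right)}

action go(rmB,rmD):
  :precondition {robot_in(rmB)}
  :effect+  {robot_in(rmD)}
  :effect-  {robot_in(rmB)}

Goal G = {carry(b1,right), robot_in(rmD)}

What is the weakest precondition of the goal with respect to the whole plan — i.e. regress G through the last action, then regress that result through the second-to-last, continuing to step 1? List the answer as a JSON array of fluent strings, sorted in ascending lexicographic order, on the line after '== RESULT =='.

Work backward from the goal:
  through step 2 (go(rmB,rmD)): drop {robot_in(rmD)}, keep {carry(b1,right)}, require {robot_in(rmB)}
    → {carry(b1,right), robot_in(rmB)}
  through step 1 (pick(b1,rmB,right)): drop {carry(b1,right)}, keep {robot_in(rmB)}, require {ball_in(b1,rmB), free(right), robot_in(rmB)}
    → {ball_in(b1,rmB), free(right), robot_in(rmB)}

== RESULT ==
["ball_in(b1,rmB)", "free(right)", "robot_in(rmB)"]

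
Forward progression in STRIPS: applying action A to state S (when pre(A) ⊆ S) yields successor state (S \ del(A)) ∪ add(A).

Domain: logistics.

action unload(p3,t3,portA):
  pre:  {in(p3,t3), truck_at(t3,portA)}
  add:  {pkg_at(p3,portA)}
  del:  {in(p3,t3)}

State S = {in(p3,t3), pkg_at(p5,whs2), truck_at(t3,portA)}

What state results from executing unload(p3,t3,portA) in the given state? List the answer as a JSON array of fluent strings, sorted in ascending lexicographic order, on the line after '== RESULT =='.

Progress:
  pre ⊆ S: {in(p3,t3), truck_at(t3,portA)} ⊆ S  — applicable
  S \ del = {pkg_at(p5,whs2), truck_at(t3,portA)}
  ∪ add   = {pkg_at(p3,portA), pkg_at(p5,whs2), truck_at(t3,portA)}

== RESULT ==
["pkg_at(p3,portA)", "pkg_at(p5,whs2)", "truck_at(t3,portA)"]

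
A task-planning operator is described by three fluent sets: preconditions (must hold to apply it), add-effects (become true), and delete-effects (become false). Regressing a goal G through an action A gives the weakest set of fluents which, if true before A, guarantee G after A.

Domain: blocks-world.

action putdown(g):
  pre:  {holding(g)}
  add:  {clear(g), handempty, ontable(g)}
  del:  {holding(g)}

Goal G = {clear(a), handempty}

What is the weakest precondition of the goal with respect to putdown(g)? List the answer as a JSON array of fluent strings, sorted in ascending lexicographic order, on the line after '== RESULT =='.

Regress:
  G ∩ del = {}  (empty — regression defined)
  G \ add = {clear(a), handempty} \ {clear(g), handempty, ontable(g)} = {clear(a)}
  ∪ pre   = {clear(a)} ∪ {holding(g)}
          = {clear(a), holding(g)}

== RESULT ==
["clear(a)", "holding(g)"]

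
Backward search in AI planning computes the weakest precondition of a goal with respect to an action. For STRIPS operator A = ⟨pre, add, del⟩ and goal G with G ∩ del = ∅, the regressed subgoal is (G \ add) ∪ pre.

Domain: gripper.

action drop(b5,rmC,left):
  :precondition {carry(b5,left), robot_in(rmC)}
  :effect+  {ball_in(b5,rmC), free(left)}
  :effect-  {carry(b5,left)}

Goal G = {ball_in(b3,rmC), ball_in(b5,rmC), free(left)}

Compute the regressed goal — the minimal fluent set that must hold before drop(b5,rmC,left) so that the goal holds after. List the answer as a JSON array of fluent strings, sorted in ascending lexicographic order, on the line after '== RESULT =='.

Compute (G \ add) ∪ pre:
  G ∩ del = {}  (empty — regression defined)
  G \ add = {ball_in(b3,rmC), ball_in(b5,rmC), free(left)} \ {ball_in(b5,rmC), free(left)} = {ball_in(b3,rmC)}
  ∪ pre   = {ball_in(b3,rmC)} ∪ {carry(b5,left), robot_in(rmC)}
          = {ball_in(b3,rmC), carry(b5,left), robot_in(rmC)}

== RESULT ==
["ball_in(b3,rmC)", "carry(b5,left)", "robot_in(rmC)"]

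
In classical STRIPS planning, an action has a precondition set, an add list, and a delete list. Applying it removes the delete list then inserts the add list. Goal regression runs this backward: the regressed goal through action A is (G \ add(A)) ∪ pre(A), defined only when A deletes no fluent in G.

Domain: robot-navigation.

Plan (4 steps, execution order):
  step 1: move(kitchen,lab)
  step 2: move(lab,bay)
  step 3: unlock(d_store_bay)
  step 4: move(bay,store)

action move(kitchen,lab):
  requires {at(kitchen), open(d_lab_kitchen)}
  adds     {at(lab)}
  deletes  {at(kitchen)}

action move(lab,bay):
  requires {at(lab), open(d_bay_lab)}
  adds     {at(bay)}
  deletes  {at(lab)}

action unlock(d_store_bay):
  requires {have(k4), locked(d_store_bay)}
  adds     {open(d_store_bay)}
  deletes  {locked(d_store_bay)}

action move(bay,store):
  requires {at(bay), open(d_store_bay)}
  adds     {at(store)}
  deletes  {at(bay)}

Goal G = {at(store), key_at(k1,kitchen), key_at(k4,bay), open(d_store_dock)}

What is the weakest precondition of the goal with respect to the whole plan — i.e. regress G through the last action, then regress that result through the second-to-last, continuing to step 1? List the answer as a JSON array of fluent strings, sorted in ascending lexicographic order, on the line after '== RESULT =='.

Work backward from the goal:
  through step 4 (move(bay,store)): drop {at(store)}, keep {key_at(k1,kitchen), key_at(k4,bay), open(d_store_dock)}, require {at(bay), open(d_store_bay)}
    → {at(bay), key_at(k1,kitchen), key_at(k4,bay), open(d_store_bay), open(d_store_dock)}
  through step 3 (unlock(d_store_bay)): drop {open(d_store_bay)}, keep {at(bay), key_at(k1,kitchen), key_at(k4,bay), open(d_store_dock)}, require {have(k4), locked(d_store_bay)}
    → {at(bay), have(k4), key_at(k1,kitchen), key_at(k4,bay), locked(d_store_bay), open(d_store_dock)}
  through step 2 (move(lab,bay)): drop {at(bay)}, keep {have(k4), key_at(k1,kitchen), key_at(k4,bay), locked(d_store_bay), open(d_store_dock)}, require {at(lab), open(d_bay_lab)}
    → {at(lab), have(k4), key_at(k1,kitchen), key_at(k4,bay), locked(d_store_bay), open(d_bay_lab), open(d_store_dock)}
  through step 1 (move(kitchen,lab)): drop {at(lab)}, keep {have(k4), key_at(k1,kitchen), key_at(k4,bay), locked(d_store_bay), open(d_bay_lab), open(d_store_dock)}, require {at(kitchen), open(d_lab_kitchen)}
    → {at(kitchen), have(k4), key_at(k1,kitchen), key_at(k4,bay), locked(d_store_bay), open(d_bay_lab), open(d_lab_kitchen), open(d_store_dock)}

== RESULT ==
["at(kitchen)", "have(k4)", "key_at(k1,kitchen)", "key_at(k4,bay)", "locked(d_store_bay)", "open(d_bay_lab)", "open(d_lab_kitchen)", "open(d_store_dock)"]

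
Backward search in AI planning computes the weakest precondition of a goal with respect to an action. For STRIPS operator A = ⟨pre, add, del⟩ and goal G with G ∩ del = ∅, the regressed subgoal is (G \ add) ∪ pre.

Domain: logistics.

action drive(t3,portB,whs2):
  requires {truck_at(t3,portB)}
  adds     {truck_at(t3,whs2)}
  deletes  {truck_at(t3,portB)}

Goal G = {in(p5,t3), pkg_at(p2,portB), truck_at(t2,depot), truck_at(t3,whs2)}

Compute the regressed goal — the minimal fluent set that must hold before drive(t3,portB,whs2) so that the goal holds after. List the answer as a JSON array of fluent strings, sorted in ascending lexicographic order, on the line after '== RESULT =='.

Compute (G \ add) ∪ pre:
  G ∩ del = {}  (empty — regression defined)
  G \ add = {in(p5,t3), pkg_at(p2,portB), truck_at(t2,depot), truck_at(t3,whs2)} \ {truck_at(t3,whs2)} = {in(p5,t3), pkg_at(p2,portB), truck_at(t2,depot)}
  ∪ pre   = {in(p5,t3), pkg_at(p2,portB), truck_at(t2,depot)} ∪ {truck_at(t3,portB)}
          = {in(p5,t3), pkg_at(p2,portB), truck_at(t2,depot), truck_at(t3,portB)}

== RESULT ==
["in(p5,t3)", "pkg_at(p2,portB)", "truck_at(t2,depot)", "truck_at(t3,portB)"]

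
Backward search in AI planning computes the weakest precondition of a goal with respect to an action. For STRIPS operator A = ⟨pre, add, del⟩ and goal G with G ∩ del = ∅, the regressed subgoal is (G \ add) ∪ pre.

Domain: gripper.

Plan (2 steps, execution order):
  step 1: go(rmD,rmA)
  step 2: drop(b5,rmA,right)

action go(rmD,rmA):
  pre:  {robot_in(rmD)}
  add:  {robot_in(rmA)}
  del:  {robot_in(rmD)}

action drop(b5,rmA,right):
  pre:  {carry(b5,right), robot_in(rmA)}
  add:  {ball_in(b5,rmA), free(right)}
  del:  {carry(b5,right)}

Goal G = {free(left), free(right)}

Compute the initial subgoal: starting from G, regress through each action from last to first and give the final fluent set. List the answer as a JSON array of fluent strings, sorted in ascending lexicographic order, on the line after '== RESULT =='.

Regress step by step:
  through step 2 (drop(b5,rmA,right)): drop {free(right)}, keep {free(left)}, require {carry(b5,right), robot_in(rmA)}
    → {carry(b5,right), free(left), robot_in(rmA)}
  through step 1 (go(rmD,rmA)): drop {robot_in(rmA)}, keep {carry(b5,right), free(left)}, require {robot_in(rmD)}
    → {carry(b5,right), free(left), robot_in(rmD)}

== RESULT ==
["carry(b5,right)", "free(left)", "robot_in(rmD)"]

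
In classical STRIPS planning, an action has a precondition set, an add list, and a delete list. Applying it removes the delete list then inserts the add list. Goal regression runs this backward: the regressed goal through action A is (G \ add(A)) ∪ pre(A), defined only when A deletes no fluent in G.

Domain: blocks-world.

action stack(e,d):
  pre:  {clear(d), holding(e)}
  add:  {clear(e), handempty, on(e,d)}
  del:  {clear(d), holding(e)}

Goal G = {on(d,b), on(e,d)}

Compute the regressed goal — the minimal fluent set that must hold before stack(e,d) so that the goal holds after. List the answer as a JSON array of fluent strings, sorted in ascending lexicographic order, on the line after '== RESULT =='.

Regress:
  G ∩ del = {}  (empty — regression defined)
  G \ add = {on(d,b), on(e,d)} \ {clear(e), handempty, on(e,d)} = {on(d,b)}
  ∪ pre   = {on(d,b)} ∪ {clear(d), holding(e)}
          = {clear(d), holding(e), on(d,b)}

== RESULT ==
["clear(d)", "holding(e)", "on(d,b)"]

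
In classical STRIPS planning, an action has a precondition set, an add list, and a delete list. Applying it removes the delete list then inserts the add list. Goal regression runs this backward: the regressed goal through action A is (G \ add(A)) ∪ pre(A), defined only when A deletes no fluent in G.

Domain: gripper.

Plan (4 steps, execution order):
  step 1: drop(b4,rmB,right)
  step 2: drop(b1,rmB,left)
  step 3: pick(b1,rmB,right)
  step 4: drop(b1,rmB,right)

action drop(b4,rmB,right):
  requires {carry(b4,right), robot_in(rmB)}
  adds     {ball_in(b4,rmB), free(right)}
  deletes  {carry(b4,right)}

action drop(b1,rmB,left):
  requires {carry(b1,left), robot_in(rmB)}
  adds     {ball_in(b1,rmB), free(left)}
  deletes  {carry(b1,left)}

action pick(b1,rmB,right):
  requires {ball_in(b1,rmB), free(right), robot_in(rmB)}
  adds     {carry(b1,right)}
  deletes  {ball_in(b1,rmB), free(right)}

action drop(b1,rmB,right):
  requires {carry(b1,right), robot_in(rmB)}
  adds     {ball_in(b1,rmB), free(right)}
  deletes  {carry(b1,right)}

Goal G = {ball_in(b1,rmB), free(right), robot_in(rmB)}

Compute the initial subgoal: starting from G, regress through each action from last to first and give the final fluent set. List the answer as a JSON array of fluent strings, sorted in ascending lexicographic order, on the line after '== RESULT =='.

Regress step by step:
  through step 4 (drop(b1,rmB,right)): drop {ball_in(b1,rmB), free(right)}, keep {robot_in(rmB)}, require {carry(b1,right), robot_in(rmB)}
    → {carry(b1,right), robot_in(rmB)}
  through step 3 (pick(b1,rmB,right)): drop {carry(b1,right)}, keep {robot_in(rmB)}, require {ball_in(b1,rmB), free(right), robot_in(rmB)}
    → {ball_in(b1,rmB), free(right), robot_in(rmB)}
  through step 2 (drop(b1,rmB,left)): drop {ball_in(b1,rmB)}, keep {free(right), robot_in(rmB)}, require {carry(b1,left), robot_in(rmB)}
    → {carry(b1,left), free(right), robot_in(rmB)}
  through step 1 (drop(b4,rmB,right)): drop {free(right)}, keep {carry(b1,left), robot_in(rmB)}, require {carry(b4,right), robot_in(rmB)}
    → {carry(b1,left), carry(b4,right), robot_in(rmB)}

== RESULT ==
["carry(b1,left)", "carry(b4,right)", "robot_in(rmB)"]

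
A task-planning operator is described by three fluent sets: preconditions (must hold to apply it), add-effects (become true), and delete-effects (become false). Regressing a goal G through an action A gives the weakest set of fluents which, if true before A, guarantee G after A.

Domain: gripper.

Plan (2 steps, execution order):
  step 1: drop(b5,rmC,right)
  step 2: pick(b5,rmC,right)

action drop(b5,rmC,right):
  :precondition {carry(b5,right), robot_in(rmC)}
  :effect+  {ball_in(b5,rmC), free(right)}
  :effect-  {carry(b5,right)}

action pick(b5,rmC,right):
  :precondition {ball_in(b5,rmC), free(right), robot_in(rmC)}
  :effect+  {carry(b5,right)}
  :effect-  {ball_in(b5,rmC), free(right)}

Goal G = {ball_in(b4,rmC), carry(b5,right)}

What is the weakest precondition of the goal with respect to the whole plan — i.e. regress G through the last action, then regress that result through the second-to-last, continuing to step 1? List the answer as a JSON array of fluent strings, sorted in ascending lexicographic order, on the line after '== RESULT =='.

Work backward from the goal:
  through step 2 (pick(b5,rmC,right)): drop {carry(b5,right)}, keep {ball_in(b4,rmC)}, require {ball_in(b5,rmC), free(right), robot_in(rmC)}
    → {ball_in(b4,rmC), ball_in(b5,rmC), free(right), robot_in(rmC)}
  through step 1 (drop(b5,rmC,right)): drop {ball_in(b5,rmC), free(right)}, keep {ball_in(b4,rmC), robot_in(rmC)}, require {carry(b5,right), robot_in(rmC)}
    → {ball_in(b4,rmC), carry(b5,right), robot_in(rmC)}

== RESULT ==
["ball_in(b4,rmC)", "carry(b5,right)", "robot_in(rmC)"]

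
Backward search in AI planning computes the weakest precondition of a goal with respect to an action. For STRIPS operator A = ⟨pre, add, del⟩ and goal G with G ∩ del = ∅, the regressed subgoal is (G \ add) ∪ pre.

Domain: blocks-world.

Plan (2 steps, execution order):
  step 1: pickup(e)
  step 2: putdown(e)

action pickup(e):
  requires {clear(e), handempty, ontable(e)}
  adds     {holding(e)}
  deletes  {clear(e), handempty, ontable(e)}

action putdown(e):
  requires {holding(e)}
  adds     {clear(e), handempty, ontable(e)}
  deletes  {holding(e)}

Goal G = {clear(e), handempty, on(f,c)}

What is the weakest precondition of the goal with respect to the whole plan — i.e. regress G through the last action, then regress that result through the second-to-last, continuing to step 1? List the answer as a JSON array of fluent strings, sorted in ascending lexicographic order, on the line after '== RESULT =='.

Regress step by step:
  through step 2 (putdown(e)): drop {clear(e), handempty}, keep {on(f,c)}, require {holding(e)}
    → {holding(e), on(f,c)}
  through step 1 (pickup(e)): drop {holding(e)}, keep {on(f,c)}, require {clear(e), handempty, ontable(e)}
    → {clear(e), handempty, on(f,c), ontable(e)}

== RESULT ==
["clear(e)", "handempty", "on(f,c)", "ontable(e)"]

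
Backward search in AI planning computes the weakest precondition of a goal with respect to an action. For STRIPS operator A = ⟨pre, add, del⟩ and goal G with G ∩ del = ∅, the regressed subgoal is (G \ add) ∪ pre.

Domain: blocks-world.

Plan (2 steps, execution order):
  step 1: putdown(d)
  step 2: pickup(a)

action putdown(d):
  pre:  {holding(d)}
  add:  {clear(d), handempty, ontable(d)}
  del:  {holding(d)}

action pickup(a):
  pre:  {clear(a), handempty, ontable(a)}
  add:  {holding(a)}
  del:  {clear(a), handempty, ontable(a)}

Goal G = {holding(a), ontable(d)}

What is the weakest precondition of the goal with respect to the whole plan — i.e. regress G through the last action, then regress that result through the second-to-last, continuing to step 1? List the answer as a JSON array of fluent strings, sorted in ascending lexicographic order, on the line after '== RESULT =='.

Work backward from the goal:
  through step 2 (pickup(a)): drop {holding(a)}, keep {ontable(d)}, require {clear(a), handempty, ontable(a)}
    → {clear(a), handempty, ontable(a), ontable(d)}
  through step 1 (putdown(d)): drop {handempty, ontable(d)}, keep {clear(a), ontable(a)}, require {holding(d)}
    → {clear(a), holding(d), ontable(a)}

== RESULT ==
["clear(a)", "holding(d)", "ontable(a)"]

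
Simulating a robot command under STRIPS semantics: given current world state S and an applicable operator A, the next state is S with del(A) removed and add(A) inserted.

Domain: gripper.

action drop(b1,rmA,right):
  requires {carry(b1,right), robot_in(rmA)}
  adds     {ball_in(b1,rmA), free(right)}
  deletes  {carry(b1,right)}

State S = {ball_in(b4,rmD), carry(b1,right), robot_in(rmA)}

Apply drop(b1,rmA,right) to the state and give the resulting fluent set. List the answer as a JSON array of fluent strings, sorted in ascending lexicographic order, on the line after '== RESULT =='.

Compute (S \ del) ∪ add:
  pre ⊆ S: {carry(b1,right), robot_in(rmA)} ⊆ S  — applicable
  S \ del = {ball_in(b4,rmD), robot_in(rmA)}
  ∪ add   = {ball_in(b1,rmA), ball_in(b4,rmD), free(right), robot_in(rmA)}

== RESULT ==
["ball_in(b1,rmA)", "ball_in(b4,rmD)", "free(right)", "robot_in(rmA)"]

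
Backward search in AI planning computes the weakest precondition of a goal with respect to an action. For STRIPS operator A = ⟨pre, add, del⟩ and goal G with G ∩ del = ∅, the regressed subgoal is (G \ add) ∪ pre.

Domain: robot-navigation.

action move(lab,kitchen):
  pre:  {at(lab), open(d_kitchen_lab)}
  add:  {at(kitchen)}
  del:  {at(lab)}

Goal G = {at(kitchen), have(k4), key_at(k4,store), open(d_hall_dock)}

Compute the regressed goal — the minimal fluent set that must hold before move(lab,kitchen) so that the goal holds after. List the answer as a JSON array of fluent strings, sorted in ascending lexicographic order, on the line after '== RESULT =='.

Compute (G \ add) ∪ pre:
  G ∩ del = {}  (empty — regression defined)
  G \ add = {at(kitchen), have(k4), key_at(k4,store), open(d_hall_dock)} \ {at(kitchen)} = {have(k4), key_at(k4,store), open(d_hall_dock)}
  ∪ pre   = {have(k4), key_at(k4,store), open(d_hall_dock)} ∪ {at(lab), open(d_kitchen_lab)}
          = {at(lab), have(k4), key_at(k4,store), open(d_hall_dock), open(d_kitchen_lab)}

== RESULT ==
["at(lab)", "have(k4)", "key_at(k4,store)", "open(d_hall_dock)", "open(d_kitchen_lab)"]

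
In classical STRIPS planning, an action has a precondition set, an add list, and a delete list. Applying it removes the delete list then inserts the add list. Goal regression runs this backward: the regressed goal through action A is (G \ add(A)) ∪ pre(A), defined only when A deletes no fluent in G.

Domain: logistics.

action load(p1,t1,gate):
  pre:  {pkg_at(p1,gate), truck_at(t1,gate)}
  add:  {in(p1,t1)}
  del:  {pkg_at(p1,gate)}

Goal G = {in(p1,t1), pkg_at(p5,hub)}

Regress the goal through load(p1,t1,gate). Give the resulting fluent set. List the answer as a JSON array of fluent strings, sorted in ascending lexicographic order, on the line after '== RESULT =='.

Regress:
  G ∩ del = {}  (empty — regression defined)
  G \ add = {in(p1,t1), pkg_at(p5,hub)} \ {in(p1,t1)} = {pkg_at(p5,hub)}
  ∪ pre   = {pkg_at(p5,hub)} ∪ {pkg_at(p1,gate), truck_at(t1,gate)}
          = {pkg_at(p1,gate), pkg_at(p5,hub), truck_at(t1,gate)}

== RESULT ==
["pkg_at(p1,gate)", "pkg_at(p5,hub)", "truck_at(t1,gate)"]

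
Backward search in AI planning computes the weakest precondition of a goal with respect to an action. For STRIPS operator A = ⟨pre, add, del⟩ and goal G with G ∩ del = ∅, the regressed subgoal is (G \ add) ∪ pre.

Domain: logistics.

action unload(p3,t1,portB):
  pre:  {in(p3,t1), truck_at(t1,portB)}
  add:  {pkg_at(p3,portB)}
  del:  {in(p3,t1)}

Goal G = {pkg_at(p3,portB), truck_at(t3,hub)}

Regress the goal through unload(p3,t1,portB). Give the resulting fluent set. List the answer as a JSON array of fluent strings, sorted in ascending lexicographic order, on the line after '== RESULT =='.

Regress:
  G ∩ del = {}  (empty — regression defined)
  G \ add = {pkg_at(p3,portB), truck_at(t3,hub)} \ {pkg_at(p3,portB)} = {truck_at(t3,hub)}
  ∪ pre   = {truck_at(t3,hub)} ∪ {in(p3,t1), truck_at(t1,portB)}
          = {in(p3,t1), truck_at(t1,portB), truck_at(t3,hub)}

== RESULT ==
["in(p3,t1)", "truck_at(t1,portB)", "truck_at(t3,hub)"]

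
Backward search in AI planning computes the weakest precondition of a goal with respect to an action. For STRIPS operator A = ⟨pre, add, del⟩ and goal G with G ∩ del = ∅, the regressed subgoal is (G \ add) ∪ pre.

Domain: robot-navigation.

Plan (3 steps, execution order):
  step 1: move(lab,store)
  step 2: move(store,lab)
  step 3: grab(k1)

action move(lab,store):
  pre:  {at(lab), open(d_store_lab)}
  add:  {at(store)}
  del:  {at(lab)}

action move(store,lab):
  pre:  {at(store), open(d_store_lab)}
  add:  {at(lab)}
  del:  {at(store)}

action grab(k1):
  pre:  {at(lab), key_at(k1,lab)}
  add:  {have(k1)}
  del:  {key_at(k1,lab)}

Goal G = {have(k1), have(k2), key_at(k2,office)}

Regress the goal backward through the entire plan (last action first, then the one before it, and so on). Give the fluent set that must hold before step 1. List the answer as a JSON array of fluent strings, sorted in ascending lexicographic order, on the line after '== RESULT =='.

Work backward from the goal:
  through step 3 (grab(k1)): drop {have(k1)}, keep {have(k2), key_at(k2,office)}, require {at(lab), key_at(k1,lab)}
    → {at(lab), have(k2), key_at(k1,lab), key_at(k2,office)}
  through step 2 (move(store,lab)): drop {at(lab)}, keep {have(k2), key_at(k1,lab), key_at(k2,office)}, require {at(store), open(d_store_lab)}
    → {at(store), have(k2), key_at(k1,lab), key_at(k2,office), open(d_store_lab)}
  through step 1 (move(lab,store)): drop {at(store)}, keep {have(k2), key_at(k1,lab), key_at(k2,office), open(d_store_lab)}, require {at(lab), open(d_store_lab)}
    → {at(lab), have(k2), key_at(k1,lab), key_at(k2,office), open(d_store_lab)}

== RESULT ==
["at(lab)", "have(k2)", "key_at(k1,lab)", "key_at(k2,office)", "open(d_store_lab)"]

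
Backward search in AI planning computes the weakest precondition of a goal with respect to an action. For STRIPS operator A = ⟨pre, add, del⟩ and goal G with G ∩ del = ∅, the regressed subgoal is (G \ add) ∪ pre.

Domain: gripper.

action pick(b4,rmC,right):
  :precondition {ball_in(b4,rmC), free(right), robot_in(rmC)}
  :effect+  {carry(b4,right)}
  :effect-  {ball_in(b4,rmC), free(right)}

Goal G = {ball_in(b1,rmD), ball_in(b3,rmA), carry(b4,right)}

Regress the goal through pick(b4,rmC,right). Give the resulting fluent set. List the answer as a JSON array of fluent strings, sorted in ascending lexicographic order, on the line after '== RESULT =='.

Regress:
  G ∩ del = {}  (empty — regression defined)
  G \ add = {ball_in(b1,rmD), ball_in(b3,rmA), carry(b4,right)} \ {carry(b4,right)} = {ball_in(b1,rmD), ball_in(b3,rmA)}
  ∪ pre   = {ball_in(b1,rmD), ball_in(b3,rmA)} ∪ {ball_in(b4,rmC), free(right), robot_in(rmC)}
          = {ball_in(b1,rmD), ball_in(b3,rmA), ball_in(b4,rmC), free(right), robot_in(rmC)}

== RESULT ==
["ball_in(b1,rmD)", "ball_in(b3,rmA)", "ball_in(b4,rmC)", "free(right)", "robot_in(rmC)"]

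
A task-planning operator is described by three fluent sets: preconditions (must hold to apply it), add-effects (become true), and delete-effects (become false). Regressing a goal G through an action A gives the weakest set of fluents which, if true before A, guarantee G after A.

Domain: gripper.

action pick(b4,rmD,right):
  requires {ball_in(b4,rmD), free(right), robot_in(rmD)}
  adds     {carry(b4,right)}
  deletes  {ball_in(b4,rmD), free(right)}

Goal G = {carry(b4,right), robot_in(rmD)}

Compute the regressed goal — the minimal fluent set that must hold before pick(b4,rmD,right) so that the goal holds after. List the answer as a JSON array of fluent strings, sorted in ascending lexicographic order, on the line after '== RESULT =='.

Compute (G \ add) ∪ pre:
  G ∩ del = {}  (empty — regression defined)
  G \ add = {carry(b4,right), robot_in(rmD)} \ {carry(b4,right)} = {robot_in(rmD)}
  ∪ pre   = {robot_in(rmD)} ∪ {ball_in(b4,rmD), free(right), robot_in(rmD)}
          = {ball_in(b4,rmD), free(right), robot_in(rmD)}

== RESULT ==
["ball_in(b4,rmD)", "free(right)", "robot_in(rmD)"]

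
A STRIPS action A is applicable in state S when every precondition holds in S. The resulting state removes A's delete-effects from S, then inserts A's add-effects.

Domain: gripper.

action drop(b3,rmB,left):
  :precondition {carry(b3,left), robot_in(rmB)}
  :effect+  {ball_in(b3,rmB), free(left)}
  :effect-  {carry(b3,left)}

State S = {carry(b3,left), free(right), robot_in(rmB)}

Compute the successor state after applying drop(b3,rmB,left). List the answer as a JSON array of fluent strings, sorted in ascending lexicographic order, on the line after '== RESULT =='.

Compute (S \ del) ∪ add:
  pre ⊆ S: {carry(b3,left), robot_in(rmB)} ⊆ S  — applicable
  S \ del = {free(right), robot_in(rmB)}
  ∪ add   = {ball_in(b3,rmB), free(left), free(right), robot_in(rmB)}

== RESULT ==
["ball_in(b3,rmB)", "free(left)", "free(right)", "robot_in(rmB)"]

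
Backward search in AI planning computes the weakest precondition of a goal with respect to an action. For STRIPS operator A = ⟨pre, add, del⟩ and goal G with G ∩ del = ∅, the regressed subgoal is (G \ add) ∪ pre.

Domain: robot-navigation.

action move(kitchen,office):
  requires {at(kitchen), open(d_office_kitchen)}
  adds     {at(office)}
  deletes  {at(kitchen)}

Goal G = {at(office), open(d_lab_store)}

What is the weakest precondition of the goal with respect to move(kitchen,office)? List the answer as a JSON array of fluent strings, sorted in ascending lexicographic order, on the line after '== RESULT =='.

Compute (G \ add) ∪ pre:
  G ∩ del = {}  (empty — regression defined)
  G \ add = {at(office), open(d_lab_store)} \ {at(office)} = {open(d_lab_store)}
  ∪ pre   = {open(d_lab_store)} ∪ {at(kitchen), open(d_office_kitchen)}
          = {at(kitchen), open(d_lab_store), open(d_office_kitchen)}

== RESULT ==
["at(kitchen)", "open(d_lab_store)", "open(d_office_kitchen)"]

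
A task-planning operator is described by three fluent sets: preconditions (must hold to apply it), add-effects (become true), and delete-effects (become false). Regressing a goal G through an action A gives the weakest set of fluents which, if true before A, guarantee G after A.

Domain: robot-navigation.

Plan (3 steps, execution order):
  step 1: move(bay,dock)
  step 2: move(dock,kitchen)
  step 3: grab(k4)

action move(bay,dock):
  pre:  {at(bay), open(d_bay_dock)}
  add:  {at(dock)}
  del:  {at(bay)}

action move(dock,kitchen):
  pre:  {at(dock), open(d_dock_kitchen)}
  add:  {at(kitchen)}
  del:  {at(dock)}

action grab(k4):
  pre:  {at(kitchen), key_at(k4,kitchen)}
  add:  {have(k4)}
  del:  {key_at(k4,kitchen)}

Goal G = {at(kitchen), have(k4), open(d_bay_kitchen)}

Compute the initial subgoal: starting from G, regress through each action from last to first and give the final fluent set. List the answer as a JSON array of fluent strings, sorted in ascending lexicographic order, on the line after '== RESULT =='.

Work backward from the goal:
  through step 3 (grab(k4)): drop {have(k4)}, keep {at(kitchen), open(d_bay_kitchen)}, require {at(kitchen), key_at(k4,kitchen)}
    → {at(kitchen), key_at(k4,kitchen), open(d_bay_kitchen)}
  through step 2 (move(dock,kitchen)): drop {at(kitchen)}, keep {key_at(k4,kitchen), open(d_bay_kitchen)}, require {at(dock), open(d_dock_kitchen)}
    → {at(dock), key_at(k4,kitchen), open(d_bay_kitchen), open(d_dock_kitchen)}
  through step 1 (move(bay,dock)): drop {at(dock)}, keep {key_at(k4,kitchen), open(d_bay_kitchen), open(d_dock_kitchen)}, require {at(bay), open(d_bay_dock)}
    → {at(bay), key_at(k4,kitchen), open(d_bay_dock), open(d_bay_kitchen), open(d_dock_kitchen)}

== RESULT ==
["at(bay)", "key_at(k4,kitchen)", "open(d_bay_dock)", "open(d_bay_kitchen)", "open(d_dock_kitchen)"]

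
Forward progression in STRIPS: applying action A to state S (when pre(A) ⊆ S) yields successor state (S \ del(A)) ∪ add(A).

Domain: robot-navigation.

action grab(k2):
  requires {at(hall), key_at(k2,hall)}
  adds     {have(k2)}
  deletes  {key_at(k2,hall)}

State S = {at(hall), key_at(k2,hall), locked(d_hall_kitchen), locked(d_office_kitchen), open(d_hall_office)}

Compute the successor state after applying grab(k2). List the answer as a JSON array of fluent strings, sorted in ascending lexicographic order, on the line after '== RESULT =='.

Progress:
  pre ⊆ S: {at(hall), key_at(k2,hall)} ⊆ S  — applicable
  S \ del = {at(hall), locked(d_hall_kitchen), locked(d_office_kitchen), open(d_hall_office)}
  ∪ add   = {at(hall), have(k2), locked(d_hall_kitchen), locked(d_office_kitchen), open(d_hall_office)}

== RESULT ==
["at(hall)", "have(k2)", "locked(d_hall_kitchen)", "locked(d_office_kitchen)", "open(d_hall_office)"]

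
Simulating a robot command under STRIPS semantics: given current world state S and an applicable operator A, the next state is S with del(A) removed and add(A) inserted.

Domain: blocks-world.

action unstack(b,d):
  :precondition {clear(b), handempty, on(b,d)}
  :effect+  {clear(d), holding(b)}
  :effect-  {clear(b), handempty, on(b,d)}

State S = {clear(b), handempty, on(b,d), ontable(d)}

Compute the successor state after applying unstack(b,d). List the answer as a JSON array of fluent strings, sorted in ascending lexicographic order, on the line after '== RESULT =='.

Compute (S \ del) ∪ add:
  pre ⊆ S: {clear(b), handempty, on(b,d)} ⊆ S  — applicable
  S \ del = {ontable(d)}
  ∪ add   = {clear(d), holding(b), ontable(d)}

== RESULT ==
["clear(d)", "holding(b)", "ontable(d)"]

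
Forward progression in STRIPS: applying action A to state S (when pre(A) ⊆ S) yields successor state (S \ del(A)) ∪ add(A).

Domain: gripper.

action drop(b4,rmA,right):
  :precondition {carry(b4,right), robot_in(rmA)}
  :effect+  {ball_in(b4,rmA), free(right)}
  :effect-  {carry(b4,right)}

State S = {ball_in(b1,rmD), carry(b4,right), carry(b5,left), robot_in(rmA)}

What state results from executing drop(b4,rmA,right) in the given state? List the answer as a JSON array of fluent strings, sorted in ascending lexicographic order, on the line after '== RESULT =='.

Progress:
  pre ⊆ S: {carry(b4,right), robot_in(rmA)} ⊆ S  — applicable
  S \ del = {ball_in(b1,rmD), carry(b5,left), robot_in(rmA)}
  ∪ add   = {ball_in(b1,rmD), ball_in(b4,rmA), carry(b5,left), free(right), robot_in(rmA)}

== RESULT ==
["ball_in(b1,rmD)", "ball_in(b4,rmA)", "carry(b5,left)", "free(right)", "robot_in(rmA)"]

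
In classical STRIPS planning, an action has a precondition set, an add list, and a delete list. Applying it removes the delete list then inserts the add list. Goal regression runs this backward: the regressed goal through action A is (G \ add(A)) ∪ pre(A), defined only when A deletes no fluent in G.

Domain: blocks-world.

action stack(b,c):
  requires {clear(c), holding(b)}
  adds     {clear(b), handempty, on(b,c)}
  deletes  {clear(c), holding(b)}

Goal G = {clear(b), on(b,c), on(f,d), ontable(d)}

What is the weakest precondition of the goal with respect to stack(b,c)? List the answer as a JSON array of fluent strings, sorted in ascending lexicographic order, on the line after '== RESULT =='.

Regress:
  G ∩ del = {}  (empty — regression defined)
  G \ add = {clear(b), on(b,c), on(f,d), ontable(d)} \ {clear(b), handempty, on(b,c)} = {on(f,d), ontable(d)}
  ∪ pre   = {on(f,d), ontable(d)} ∪ {clear(c), holding(b)}
          = {clear(c), holding(b), on(f,d), ontable(d)}

== RESULT ==
["clear(c)", "holding(b)", "on(f,d)", "ontable(d)"]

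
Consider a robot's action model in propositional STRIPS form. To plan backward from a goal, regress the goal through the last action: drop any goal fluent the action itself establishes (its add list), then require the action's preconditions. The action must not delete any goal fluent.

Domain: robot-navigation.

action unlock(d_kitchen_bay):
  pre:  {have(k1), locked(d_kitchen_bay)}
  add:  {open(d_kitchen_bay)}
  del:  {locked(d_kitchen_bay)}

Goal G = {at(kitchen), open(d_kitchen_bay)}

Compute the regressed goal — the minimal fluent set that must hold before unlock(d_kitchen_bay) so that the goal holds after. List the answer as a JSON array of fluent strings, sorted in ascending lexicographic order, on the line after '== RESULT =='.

Regress:
  G ∩ del = {}  (empty — regression defined)
  G \ add = {at(kitchen), open(d_kitchen_bay)} \ {open(d_kitchen_bay)} = {at(kitchen)}
  ∪ pre   = {at(kitchen)} ∪ {have(k1), locked(d_kitchen_bay)}
          = {at(kitchen), have(k1), locked(d_kitchen_bay)}

== RESULT ==
["at(kitchen)", "have(k1)", "locked(d_kitchen_bay)"]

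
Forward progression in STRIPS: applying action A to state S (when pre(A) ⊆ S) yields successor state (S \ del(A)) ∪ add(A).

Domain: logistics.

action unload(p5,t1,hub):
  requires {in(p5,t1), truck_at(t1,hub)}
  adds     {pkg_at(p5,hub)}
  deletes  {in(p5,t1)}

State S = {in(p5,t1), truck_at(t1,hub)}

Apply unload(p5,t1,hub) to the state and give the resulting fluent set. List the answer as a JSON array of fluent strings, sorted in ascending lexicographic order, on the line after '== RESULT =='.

Progress:
  pre ⊆ S: {in(p5,t1), truck_at(t1,hub)} ⊆ S  — applicable
  S \ del = {truck_at(t1,hub)}
  ∪ add   = {pkg_at(p5,hub), truck_at(t1,hub)}

== RESULT ==
["pkg_at(p5,hub)", "truck_at(t1,hub)"]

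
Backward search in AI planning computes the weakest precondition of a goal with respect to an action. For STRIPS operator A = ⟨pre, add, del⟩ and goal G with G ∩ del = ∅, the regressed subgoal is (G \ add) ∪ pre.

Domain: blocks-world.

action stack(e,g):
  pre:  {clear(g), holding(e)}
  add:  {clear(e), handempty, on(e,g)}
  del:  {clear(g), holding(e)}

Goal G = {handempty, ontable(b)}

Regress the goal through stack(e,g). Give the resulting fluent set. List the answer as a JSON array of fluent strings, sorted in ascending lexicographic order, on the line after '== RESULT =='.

Compute (G \ add) ∪ pre:
  G ∩ del = {}  (empty — regression defined)
  G \ add = {handempty, ontable(b)} \ {clear(e), handempty, on(e,g)} = {ontable(b)}
  ∪ pre   = {ontable(b)} ∪ {clear(g), holding(e)}
          = {clear(g), holding(e), ontable(b)}

== RESULT ==
["clear(g)", "holding(e)", "ontable(b)"]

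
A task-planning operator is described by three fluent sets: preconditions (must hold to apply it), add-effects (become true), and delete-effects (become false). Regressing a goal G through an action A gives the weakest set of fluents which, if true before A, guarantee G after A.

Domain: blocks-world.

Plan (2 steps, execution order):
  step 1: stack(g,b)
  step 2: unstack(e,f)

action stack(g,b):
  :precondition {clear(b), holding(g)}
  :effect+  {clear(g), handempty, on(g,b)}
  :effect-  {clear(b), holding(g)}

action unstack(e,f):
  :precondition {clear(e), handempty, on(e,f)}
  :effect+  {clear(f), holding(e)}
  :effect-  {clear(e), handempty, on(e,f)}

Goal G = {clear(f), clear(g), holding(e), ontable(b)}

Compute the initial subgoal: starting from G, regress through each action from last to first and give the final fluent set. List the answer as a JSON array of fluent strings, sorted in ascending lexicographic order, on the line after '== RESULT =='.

Work backward from the goal:
  through step 2 (unstack(e,f)): drop {clear(f), holding(e)}, keep {clear(g), ontable(b)}, require {clear(e), handempty, on(e,f)}
    → {clear(e), clear(g), handempty, on(e,f), ontable(b)}
  through step 1 (stack(g,b)): drop {clear(g), handempty}, keep {clear(e), on(e,f), ontable(b)}, require {clear(b), holding(g)}
    → {clear(b), clear(e), holding(g), on(e,f), ontable(b)}

== RESULT ==
["clear(b)", "clear(e)", "holding(g)", "on(e,f)", "ontable(b)"]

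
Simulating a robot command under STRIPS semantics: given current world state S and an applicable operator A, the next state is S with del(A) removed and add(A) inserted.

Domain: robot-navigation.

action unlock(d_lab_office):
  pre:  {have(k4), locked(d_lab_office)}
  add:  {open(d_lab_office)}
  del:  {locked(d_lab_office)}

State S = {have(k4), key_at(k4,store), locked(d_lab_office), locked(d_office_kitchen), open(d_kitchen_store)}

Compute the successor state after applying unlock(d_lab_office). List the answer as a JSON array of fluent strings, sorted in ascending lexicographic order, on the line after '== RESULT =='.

Progress:
  pre ⊆ S: {have(k4), locked(d_lab_office)} ⊆ S  — applicable
  S \ del = {have(k4), key_at(k4,store), locked(d_office_kitchen), open(d_kitchen_store)}
  ∪ add   = {have(k4), key_at(k4,store), locked(d_office_kitchen), open(d_kitchen_store), open(d_lab_office)}

== RESULT ==
["have(k4)", "key_at(k4,store)", "locked(d_office_kitchen)", "open(d_kitchen_store)", "open(d_lab_office)"]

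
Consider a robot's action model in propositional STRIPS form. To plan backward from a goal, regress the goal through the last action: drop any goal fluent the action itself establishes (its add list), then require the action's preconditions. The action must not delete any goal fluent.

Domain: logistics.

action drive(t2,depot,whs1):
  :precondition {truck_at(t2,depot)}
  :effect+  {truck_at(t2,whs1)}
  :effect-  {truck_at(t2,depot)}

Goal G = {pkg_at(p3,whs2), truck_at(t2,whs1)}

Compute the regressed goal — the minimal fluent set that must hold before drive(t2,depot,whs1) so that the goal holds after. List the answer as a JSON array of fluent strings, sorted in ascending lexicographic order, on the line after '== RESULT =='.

Compute (G \ add) ∪ pre:
  G ∩ del = {}  (empty — regression defined)
  G \ add = {pkg_at(p3,whs2), truck_at(t2,whs1)} \ {truck_at(t2,whs1)} = {pkg_at(p3,whs2)}
  ∪ pre   = {pkg_at(p3,whs2)} ∪ {truck_at(t2,depot)}
          = {pkg_at(p3,whs2), truck_at(t2,depot)}

== RESULT ==
["pkg_at(p3,whs2)", "truck_at(t2,depot)"]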